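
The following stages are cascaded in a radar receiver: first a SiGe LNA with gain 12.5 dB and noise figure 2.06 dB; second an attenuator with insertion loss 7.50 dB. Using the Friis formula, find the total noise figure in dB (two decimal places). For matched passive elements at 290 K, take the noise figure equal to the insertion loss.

2.71 dB

Convert to linear (a loss of L dB is a gain of −L dB): F_i = 10^(NF_i/10), G_i = 10^(G_i,dB/10)
  Stage 1: F_1 = 10^(2.06/10) = 1.607, G_1 = 10^(12.5/10) = 17.78
  Stage 2: F_2 = 10^(7.50/10) = 5.623, G_2 = 10^(−7.50/10) = 0.1778
Friis cascade:
  F = 1.607 + (5.623 − 1)/17.78 = 1.867
NF = 10 log₁₀(1.867) = 2.71 dB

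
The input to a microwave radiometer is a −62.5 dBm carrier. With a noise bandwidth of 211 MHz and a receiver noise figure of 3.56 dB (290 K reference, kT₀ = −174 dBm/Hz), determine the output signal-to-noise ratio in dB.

Noise floor: N = −174 + 10 log₁₀(B) + NF
10 log₁₀(2.11×10⁸) = 83.24 dB
N = −174 + 83.24 + 3.56 = −87.20 dBm
SNR = P_sig − N = −62.5 − (−87.20) = 24.70 dB → 24.7 dB

24.7 dB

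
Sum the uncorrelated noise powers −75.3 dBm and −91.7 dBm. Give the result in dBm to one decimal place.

−75.2 dBm

Convert to linear, add, convert back:
P₁ = 2.95×10⁻¹¹ W, P₂ = 6.76×10⁻¹³ W
P_tot = 3.02×10⁻¹¹ W → 10 log₁₀(P_tot / 10⁻³) = −75.2 dBm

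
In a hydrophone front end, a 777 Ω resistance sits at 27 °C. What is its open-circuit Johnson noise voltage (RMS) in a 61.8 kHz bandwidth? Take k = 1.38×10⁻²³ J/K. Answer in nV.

892 nV

T = 27 °C + 273.15 = 300.15 K
V_n = √(4kTRB)
4kTRB = 4 × 1.38×10⁻²³ × 300.15 × 7.77×10² × 6.18×10⁴ = 7.96×10⁻¹³ V²
V_n = √(7.96×10⁻¹³) = 8.92×10⁻⁷ V = 892 nV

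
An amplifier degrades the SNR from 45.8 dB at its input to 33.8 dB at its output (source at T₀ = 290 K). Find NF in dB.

NF (dB) = SNR_in(dB) − SNR_out(dB) when the source is at T₀
NF = 45.8 − 33.8 = 12.0 dB

12.0 dB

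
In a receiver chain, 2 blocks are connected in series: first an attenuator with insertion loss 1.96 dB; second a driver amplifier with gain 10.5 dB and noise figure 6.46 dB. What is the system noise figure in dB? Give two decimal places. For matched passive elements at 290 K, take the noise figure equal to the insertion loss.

8.42 dB

Convert to linear (a loss of L dB is a gain of −L dB): F_i = 10^(NF_i/10), G_i = 10^(G_i,dB/10)
  Stage 1: F_1 = 10^(1.96/10) = 1.570, G_1 = 10^(−1.96/10) = 0.6368
  Stage 2: F_2 = 10^(6.46/10) = 4.426, G_2 = 10^(10.5/10) = 11.22
Friis cascade:
  F = 1.570 + (4.426 − 1)/0.6368 = 6.950
NF = 10 log₁₀(6.950) = 8.42 dB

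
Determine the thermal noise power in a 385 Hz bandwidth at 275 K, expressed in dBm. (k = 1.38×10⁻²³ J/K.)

P_n = kTB = 1.38×10⁻²³ × 275 × 3.85×10² = 1.46×10⁻¹⁸ W
In dBm: 10 log₁₀(1.46×10⁻¹⁸ / 10⁻³) = −148.4 dBm

−148.4 dBm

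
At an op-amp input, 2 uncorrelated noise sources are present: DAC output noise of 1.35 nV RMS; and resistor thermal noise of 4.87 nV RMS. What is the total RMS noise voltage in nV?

Uncorrelated sources add in power (mean-square): V_tot = √(ΣV_i²)
V_tot = √[(1.35×10⁻⁹)² + (4.87×10⁻⁹)²] = 5.05×10⁻⁹ V = 5.05 nV

5.05 nV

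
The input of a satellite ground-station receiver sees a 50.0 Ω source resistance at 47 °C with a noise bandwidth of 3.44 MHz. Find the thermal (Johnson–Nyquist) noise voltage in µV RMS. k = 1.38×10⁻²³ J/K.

T = 47 °C + 273.15 = 320.15 K
V_n = √(4kTRB)
4kTRB = 4 × 1.38×10⁻²³ × 320.15 × 5.00×10¹ × 3.44×10⁶ = 3.04×10⁻¹² V²
V_n = √(3.04×10⁻¹²) = 1.74×10⁻⁶ V = 1.74 µV

1.74 µV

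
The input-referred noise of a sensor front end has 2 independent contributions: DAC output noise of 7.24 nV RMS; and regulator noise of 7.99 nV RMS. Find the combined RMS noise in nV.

10.8 nV

Uncorrelated sources add in power (mean-square): V_tot = √(ΣV_i²)
V_tot = √[(7.24×10⁻⁹)² + (7.99×10⁻⁹)²] = 1.08×10⁻⁸ V = 10.8 nV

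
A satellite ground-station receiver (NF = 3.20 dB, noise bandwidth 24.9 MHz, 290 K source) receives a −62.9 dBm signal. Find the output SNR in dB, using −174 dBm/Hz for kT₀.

Noise floor: N = −174 + 10 log₁₀(B) + NF
10 log₁₀(2.49×10⁷) = 73.96 dB
N = −174 + 73.96 + 3.20 = −96.84 dBm
SNR = P_sig − N = −62.9 − (−96.84) = 33.94 dB → 33.9 dB

33.9 dB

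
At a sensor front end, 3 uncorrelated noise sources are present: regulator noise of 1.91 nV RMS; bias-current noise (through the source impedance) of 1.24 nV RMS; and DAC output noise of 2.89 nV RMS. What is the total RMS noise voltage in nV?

Uncorrelated sources add in power (mean-square): V_tot = √(ΣV_i²)
V_tot = √[(1.91×10⁻⁹)² + (1.24×10⁻⁹)² + (2.89×10⁻⁹)²] = 3.68×10⁻⁹ V = 3.68 nV

3.68 nV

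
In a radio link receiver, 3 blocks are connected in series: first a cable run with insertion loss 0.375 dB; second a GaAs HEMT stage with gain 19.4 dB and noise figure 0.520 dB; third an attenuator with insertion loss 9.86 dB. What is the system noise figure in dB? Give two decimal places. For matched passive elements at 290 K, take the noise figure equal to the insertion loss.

1.26 dB

Convert to linear (a loss of L dB is a gain of −L dB): F_i = 10^(NF_i/10), G_i = 10^(G_i,dB/10)
  Stage 1: F_1 = 10^(0.375/10) = 1.090, G_1 = 10^(−0.375/10) = 0.9173
  Stage 2: F_2 = 10^(0.520/10) = 1.127, G_2 = 10^(19.4/10) = 87.10
  Stage 3: F_3 = 10^(9.86/10) = 9.683, G_3 = 10^(−9.86/10) = 0.1033
Friis cascade:
  F = 1.090 + (1.127 − 1)/0.9173 + (9.683 − 1)/79.89 = 1.338
NF = 10 log₁₀(1.338) = 1.26 dB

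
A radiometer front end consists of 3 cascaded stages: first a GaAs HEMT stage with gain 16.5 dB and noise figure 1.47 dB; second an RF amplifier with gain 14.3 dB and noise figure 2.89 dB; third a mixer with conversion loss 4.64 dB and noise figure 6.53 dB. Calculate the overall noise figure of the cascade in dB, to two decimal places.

Convert to linear (a loss of L dB is a gain of −L dB): F_i = 10^(NF_i/10), G_i = 10^(G_i,dB/10)
  Stage 1: F_1 = 10^(1.47/10) = 1.403, G_1 = 10^(16.5/10) = 44.67
  Stage 2: F_2 = 10^(2.89/10) = 1.945, G_2 = 10^(14.3/10) = 26.92
  Stage 3: F_3 = 10^(6.53/10) = 4.498, G_3 = 10^(−4.64/10) = 0.3436
Friis cascade:
  F = 1.403 + (1.945 − 1)/44.67 + (4.498 − 1)/1202 = 1.427
NF = 10 log₁₀(1.427) = 1.54 dB

1.54 dB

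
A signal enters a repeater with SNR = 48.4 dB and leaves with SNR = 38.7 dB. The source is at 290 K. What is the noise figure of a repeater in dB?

9.7 dB

NF (dB) = SNR_in(dB) − SNR_out(dB) when the source is at T₀
NF = 48.4 − 38.7 = 9.7 dB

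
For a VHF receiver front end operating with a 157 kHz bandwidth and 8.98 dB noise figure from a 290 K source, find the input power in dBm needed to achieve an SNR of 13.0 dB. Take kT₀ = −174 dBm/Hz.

Sensitivity = −174 + 10 log₁₀(B) + NF + SNR_min
= −174 + 51.96 + 8.98 + 13.0
= −100.06 dBm → −100.1 dBm

−100.1 dBm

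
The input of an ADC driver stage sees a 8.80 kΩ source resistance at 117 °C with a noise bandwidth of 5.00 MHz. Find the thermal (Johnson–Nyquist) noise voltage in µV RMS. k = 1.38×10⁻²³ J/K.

T = 117 °C + 273.15 = 390.15 K
V_n = √(4kTRB)
4kTRB = 4 × 1.38×10⁻²³ × 390.15 × 8.80×10³ × 5.00×10⁶ = 9.48×10⁻¹⁰ V²
V_n = √(9.48×10⁻¹⁰) = 3.08×10⁻⁵ V = 30.8 µV

30.8 µV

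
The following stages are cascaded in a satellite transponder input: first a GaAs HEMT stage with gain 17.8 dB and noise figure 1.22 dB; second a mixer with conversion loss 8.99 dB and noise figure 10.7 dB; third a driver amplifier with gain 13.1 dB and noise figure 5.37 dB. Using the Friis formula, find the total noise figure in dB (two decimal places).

Convert to linear (a loss of L dB is a gain of −L dB): F_i = 10^(NF_i/10), G_i = 10^(G_i,dB/10)
  Stage 1: F_1 = 10^(1.22/10) = 1.324, G_1 = 10^(17.8/10) = 60.26
  Stage 2: F_2 = 10^(10.7/10) = 11.75, G_2 = 10^(−8.99/10) = 0.1262
  Stage 3: F_3 = 10^(5.37/10) = 3.443, G_3 = 10^(13.1/10) = 20.42
Friis cascade:
  F = 1.324 + (11.75 − 1)/60.26 + (3.443 − 1)/7.603 = 1.824
NF = 10 log₁₀(1.824) = 2.61 dB

2.61 dB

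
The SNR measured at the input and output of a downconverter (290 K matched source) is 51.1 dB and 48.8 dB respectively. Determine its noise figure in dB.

2.3 dB

NF (dB) = SNR_in(dB) − SNR_out(dB) when the source is at T₀
NF = 51.1 − 48.8 = 2.3 dB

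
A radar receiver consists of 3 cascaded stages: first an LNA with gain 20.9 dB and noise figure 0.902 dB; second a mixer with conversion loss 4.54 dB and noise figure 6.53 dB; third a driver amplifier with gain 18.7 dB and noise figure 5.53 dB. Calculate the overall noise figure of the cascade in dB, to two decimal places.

1.20 dB

Convert to linear (a loss of L dB is a gain of −L dB): F_i = 10^(NF_i/10), G_i = 10^(G_i,dB/10)
  Stage 1: F_1 = 10^(0.902/10) = 1.231, G_1 = 10^(20.9/10) = 123.0
  Stage 2: F_2 = 10^(6.53/10) = 4.498, G_2 = 10^(−4.54/10) = 0.3516
  Stage 3: F_3 = 10^(5.53/10) = 3.573, G_3 = 10^(18.7/10) = 74.13
Friis cascade:
  F = 1.231 + (4.498 − 1)/123.0 + (3.573 − 1)/43.25 = 1.319
NF = 10 log₁₀(1.319) = 1.20 dB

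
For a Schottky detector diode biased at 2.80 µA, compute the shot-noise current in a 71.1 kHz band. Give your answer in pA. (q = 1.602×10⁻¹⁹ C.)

I_n = √(2qI·B)
2qI·B = 2 × 1.602×10⁻¹⁹ × 2.80×10⁻⁶ × 7.11×10⁴ = 6.38×10⁻²⁰ A²
I_n = √(6.38×10⁻²⁰) = 2.53×10⁻¹⁰ A = 253 pA

253 pA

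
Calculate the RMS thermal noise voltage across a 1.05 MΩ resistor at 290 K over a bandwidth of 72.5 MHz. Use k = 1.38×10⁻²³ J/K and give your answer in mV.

1.10 mV

V_n = √(4kTRB)
4kTRB = 4 × 1.38×10⁻²³ × 290 × 1.05×10⁶ × 7.25×10⁷ = 1.22×10⁻⁶ V²
V_n = √(1.22×10⁻⁶) = 1.10×10⁻³ V = 1.10 mV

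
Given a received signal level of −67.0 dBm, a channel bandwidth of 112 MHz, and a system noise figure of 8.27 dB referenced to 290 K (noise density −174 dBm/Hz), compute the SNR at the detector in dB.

18.2 dB

Noise floor: N = −174 + 10 log₁₀(B) + NF
10 log₁₀(1.12×10⁸) = 80.49 dB
N = −174 + 80.49 + 8.27 = −85.24 dBm
SNR = P_sig − N = −67.0 − (−85.24) = 18.24 dB → 18.2 dB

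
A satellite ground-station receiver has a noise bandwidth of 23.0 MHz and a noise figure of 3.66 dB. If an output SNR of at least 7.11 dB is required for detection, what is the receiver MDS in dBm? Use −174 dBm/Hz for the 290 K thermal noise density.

Sensitivity = −174 + 10 log₁₀(B) + NF + SNR_min
= −174 + 73.62 + 3.66 + 7.11
= −89.61 dBm → −89.6 dBm

−89.6 dBm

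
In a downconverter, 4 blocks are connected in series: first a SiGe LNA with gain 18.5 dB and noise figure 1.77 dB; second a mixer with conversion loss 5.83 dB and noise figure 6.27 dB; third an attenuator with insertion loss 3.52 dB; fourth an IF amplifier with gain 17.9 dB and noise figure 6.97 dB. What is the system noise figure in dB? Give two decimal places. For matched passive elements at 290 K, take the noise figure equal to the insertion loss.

3.22 dB

Convert to linear (a loss of L dB is a gain of −L dB): F_i = 10^(NF_i/10), G_i = 10^(G_i,dB/10)
  Stage 1: F_1 = 10^(1.77/10) = 1.503, G_1 = 10^(18.5/10) = 70.79
  Stage 2: F_2 = 10^(6.27/10) = 4.236, G_2 = 10^(−5.83/10) = 0.2612
  Stage 3: F_3 = 10^(3.52/10) = 2.249, G_3 = 10^(−3.52/10) = 0.4446
  Stage 4: F_4 = 10^(6.97/10) = 4.977, G_4 = 10^(17.9/10) = 61.66
Friis cascade:
  F = 1.503 + (4.236 − 1)/70.79 + (2.249 − 1)/18.49 + (4.977 − 1)/8.222 = 2.100
NF = 10 log₁₀(2.100) = 3.22 dB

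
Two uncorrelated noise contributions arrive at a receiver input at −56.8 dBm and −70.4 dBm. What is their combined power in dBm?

−56.6 dBm

Convert to linear, add, convert back:
P₁ = 2.09×10⁻⁹ W, P₂ = 9.12×10⁻¹¹ W
P_tot = 2.18×10⁻⁹ W → 10 log₁₀(P_tot / 10⁻³) = −56.6 dBm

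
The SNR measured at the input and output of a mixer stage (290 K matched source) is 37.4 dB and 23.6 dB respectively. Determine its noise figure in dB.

NF (dB) = SNR_in(dB) − SNR_out(dB) when the source is at T₀
NF = 37.4 − 23.6 = 13.8 dB

13.8 dB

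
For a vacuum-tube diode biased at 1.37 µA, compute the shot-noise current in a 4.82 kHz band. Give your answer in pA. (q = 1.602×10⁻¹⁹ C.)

46.0 pA

I_n = √(2qI·B)
2qI·B = 2 × 1.602×10⁻¹⁹ × 1.37×10⁻⁶ × 4.82×10³ = 2.12×10⁻²¹ A²
I_n = √(2.12×10⁻²¹) = 4.60×10⁻¹¹ A = 46.0 pA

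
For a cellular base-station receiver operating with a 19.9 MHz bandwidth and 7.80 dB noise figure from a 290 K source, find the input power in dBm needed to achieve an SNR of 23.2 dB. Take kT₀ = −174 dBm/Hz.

Sensitivity = −174 + 10 log₁₀(B) + NF + SNR_min
= −174 + 72.99 + 7.80 + 23.2
= −70.01 dBm → −70.0 dBm

−70.0 dBm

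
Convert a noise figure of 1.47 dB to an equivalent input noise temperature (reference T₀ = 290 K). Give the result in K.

117 K

F = 10^(1.47/10) = 1.40281
T_e = (F − 1)·T₀ = (1.40281 − 1) × 290 = 117 K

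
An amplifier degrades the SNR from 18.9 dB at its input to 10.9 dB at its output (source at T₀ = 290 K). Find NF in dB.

8.0 dB

NF (dB) = SNR_in(dB) − SNR_out(dB) when the source is at T₀
NF = 18.9 − 10.9 = 8.0 dB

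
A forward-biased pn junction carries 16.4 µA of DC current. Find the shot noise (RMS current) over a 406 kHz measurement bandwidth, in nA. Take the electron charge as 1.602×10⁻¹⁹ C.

I_n = √(2qI·B)
2qI·B = 2 × 1.602×10⁻¹⁹ × 1.64×10⁻⁵ × 4.06×10⁵ = 2.13×10⁻¹⁸ A²
I_n = √(2.13×10⁻¹⁸) = 1.46×10⁻⁹ A = 1.46 nA

1.46 nA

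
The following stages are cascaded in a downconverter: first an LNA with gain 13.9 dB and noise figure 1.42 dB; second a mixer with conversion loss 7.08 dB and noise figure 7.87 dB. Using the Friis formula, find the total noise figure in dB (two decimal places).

2.03 dB

Convert to linear (a loss of L dB is a gain of −L dB): F_i = 10^(NF_i/10), G_i = 10^(G_i,dB/10)
  Stage 1: F_1 = 10^(1.42/10) = 1.387, G_1 = 10^(13.9/10) = 24.55
  Stage 2: F_2 = 10^(7.87/10) = 6.124, G_2 = 10^(−7.08/10) = 0.1959
Friis cascade:
  F = 1.387 + (6.124 − 1)/24.55 = 1.595
NF = 10 log₁₀(1.595) = 2.03 dB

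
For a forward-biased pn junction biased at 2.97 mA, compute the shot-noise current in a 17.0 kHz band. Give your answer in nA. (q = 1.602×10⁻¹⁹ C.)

4.02 nA

I_n = √(2qI·B)
2qI·B = 2 × 1.602×10⁻¹⁹ × 2.97×10⁻³ × 1.70×10⁴ = 1.62×10⁻¹⁷ A²
I_n = √(1.62×10⁻¹⁷) = 4.02×10⁻⁹ A = 4.02 nA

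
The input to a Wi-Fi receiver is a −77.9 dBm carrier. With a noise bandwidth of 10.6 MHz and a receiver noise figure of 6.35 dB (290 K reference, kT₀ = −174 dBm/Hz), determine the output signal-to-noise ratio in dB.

Noise floor: N = −174 + 10 log₁₀(B) + NF
10 log₁₀(1.06×10⁷) = 70.25 dB
N = −174 + 70.25 + 6.35 = −97.40 dBm
SNR = P_sig − N = −77.9 − (−97.40) = 19.50 dB → 19.5 dB

19.5 dB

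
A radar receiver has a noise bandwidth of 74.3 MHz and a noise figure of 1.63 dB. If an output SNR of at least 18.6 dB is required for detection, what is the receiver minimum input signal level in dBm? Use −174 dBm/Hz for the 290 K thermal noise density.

−75.1 dBm

Sensitivity = −174 + 10 log₁₀(B) + NF + SNR_min
= −174 + 78.71 + 1.63 + 18.6
= −75.06 dBm → −75.1 dBm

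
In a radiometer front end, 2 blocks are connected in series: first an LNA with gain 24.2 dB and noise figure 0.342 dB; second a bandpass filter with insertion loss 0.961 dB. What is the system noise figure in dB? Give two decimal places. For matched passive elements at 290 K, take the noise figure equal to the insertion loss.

Convert to linear (a loss of L dB is a gain of −L dB): F_i = 10^(NF_i/10), G_i = 10^(G_i,dB/10)
  Stage 1: F_1 = 10^(0.342/10) = 1.082, G_1 = 10^(24.2/10) = 263.0
  Stage 2: F_2 = 10^(0.961/10) = 1.248, G_2 = 10^(−0.961/10) = 0.8015
Friis cascade:
  F = 1.082 + (1.248 − 1)/263.0 = 1.083
NF = 10 log₁₀(1.083) = 0.35 dB

0.35 dB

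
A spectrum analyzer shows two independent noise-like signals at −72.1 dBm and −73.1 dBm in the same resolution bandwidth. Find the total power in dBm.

−69.6 dBm

Convert to linear, add, convert back:
P₁ = 6.17×10⁻¹¹ W, P₂ = 4.90×10⁻¹¹ W
P_tot = 1.11×10⁻¹⁰ W → 10 log₁₀(P_tot / 10⁻³) = −69.6 dBm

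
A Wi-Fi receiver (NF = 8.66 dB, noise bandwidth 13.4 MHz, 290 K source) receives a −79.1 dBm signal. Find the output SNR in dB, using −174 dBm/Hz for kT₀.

15.0 dB

Noise floor: N = −174 + 10 log₁₀(B) + NF
10 log₁₀(1.34×10⁷) = 71.27 dB
N = −174 + 71.27 + 8.66 = −94.07 dBm
SNR = P_sig − N = −79.1 − (−94.07) = 14.97 dB → 15.0 dB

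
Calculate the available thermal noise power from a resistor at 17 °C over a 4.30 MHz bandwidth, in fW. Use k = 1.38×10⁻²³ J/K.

T = 17 °C + 273.15 = 290.15 K
P_n = kTB = 1.38×10⁻²³ × 290.15 × 4.30×10⁶ = 1.72×10⁻¹⁴ W = 17.2 fW

17.2 fW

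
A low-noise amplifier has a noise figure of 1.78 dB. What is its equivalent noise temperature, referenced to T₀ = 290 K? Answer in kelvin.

F = 10^(1.78/10) = 1.50661
T_e = (F − 1)·T₀ = (1.50661 − 1) × 290 = 147 K

147 K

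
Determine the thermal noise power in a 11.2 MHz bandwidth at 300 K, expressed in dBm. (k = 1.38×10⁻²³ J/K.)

P_n = kTB = 1.38×10⁻²³ × 300 × 1.12×10⁷ = 4.64×10⁻¹⁴ W
In dBm: 10 log₁₀(4.64×10⁻¹⁴ / 10⁻³) = −103.3 dBm

−103.3 dBm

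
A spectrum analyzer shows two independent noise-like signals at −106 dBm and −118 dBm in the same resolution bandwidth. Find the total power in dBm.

−105.7 dBm

Convert to linear, add, convert back:
P₁ = 2.51×10⁻¹⁴ W, P₂ = 1.58×10⁻¹⁵ W
P_tot = 2.67×10⁻¹⁴ W → 10 log₁₀(P_tot / 10⁻³) = −105.7 dBm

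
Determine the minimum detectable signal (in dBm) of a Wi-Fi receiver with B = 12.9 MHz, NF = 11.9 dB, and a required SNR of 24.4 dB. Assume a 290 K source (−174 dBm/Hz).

−66.6 dBm

Sensitivity = −174 + 10 log₁₀(B) + NF + SNR_min
= −174 + 71.11 + 11.9 + 24.4
= −66.59 dBm → −66.6 dBm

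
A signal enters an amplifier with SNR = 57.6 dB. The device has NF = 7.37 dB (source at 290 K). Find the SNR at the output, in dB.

50.23 dB

By definition F = SNR_in/SNR_out, so in dB: SNR_out = SNR_in − NF
SNR_out = 57.6 − 7.37 = 50.23 dB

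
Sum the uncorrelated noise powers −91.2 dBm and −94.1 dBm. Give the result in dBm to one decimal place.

Convert to linear, add, convert back:
P₁ = 7.59×10⁻¹³ W, P₂ = 3.89×10⁻¹³ W
P_tot = 1.15×10⁻¹² W → 10 log₁₀(P_tot / 10⁻³) = −89.4 dBm

−89.4 dBm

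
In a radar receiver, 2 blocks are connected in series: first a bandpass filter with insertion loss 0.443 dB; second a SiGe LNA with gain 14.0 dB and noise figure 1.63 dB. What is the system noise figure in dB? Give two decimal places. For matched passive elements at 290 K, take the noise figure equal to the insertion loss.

Convert to linear (a loss of L dB is a gain of −L dB): F_i = 10^(NF_i/10), G_i = 10^(G_i,dB/10)
  Stage 1: F_1 = 10^(0.443/10) = 1.107, G_1 = 10^(−0.443/10) = 0.9030
  Stage 2: F_2 = 10^(1.63/10) = 1.455, G_2 = 10^(14.0/10) = 25.12
Friis cascade:
  F = 1.107 + (1.455 − 1)/0.9030 = 1.612
NF = 10 log₁₀(1.612) = 2.07 dB

2.07 dB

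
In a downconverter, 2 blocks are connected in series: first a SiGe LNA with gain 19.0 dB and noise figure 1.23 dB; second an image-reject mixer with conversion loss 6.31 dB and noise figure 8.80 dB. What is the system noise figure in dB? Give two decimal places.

1.49 dB

Convert to linear (a loss of L dB is a gain of −L dB): F_i = 10^(NF_i/10), G_i = 10^(G_i,dB/10)
  Stage 1: F_1 = 10^(1.23/10) = 1.327, G_1 = 10^(19.0/10) = 79.43
  Stage 2: F_2 = 10^(8.80/10) = 7.586, G_2 = 10^(−6.31/10) = 0.2339
Friis cascade:
  F = 1.327 + (7.586 − 1)/79.43 = 1.410
NF = 10 log₁₀(1.410) = 1.49 dB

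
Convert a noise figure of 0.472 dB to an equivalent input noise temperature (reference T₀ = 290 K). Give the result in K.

F = 10^(0.472/10) = 1.11481
T_e = (F − 1)·T₀ = (1.11481 − 1) × 290 = 33.3 K

33.3 K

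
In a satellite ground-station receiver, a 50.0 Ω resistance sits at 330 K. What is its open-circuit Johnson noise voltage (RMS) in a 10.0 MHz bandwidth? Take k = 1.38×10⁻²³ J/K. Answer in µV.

V_n = √(4kTRB)
4kTRB = 4 × 1.38×10⁻²³ × 330 × 5.00×10¹ × 1.00×10⁷ = 9.11×10⁻¹² V²
V_n = √(9.11×10⁻¹²) = 3.02×10⁻⁶ V = 3.02 µV

3.02 µV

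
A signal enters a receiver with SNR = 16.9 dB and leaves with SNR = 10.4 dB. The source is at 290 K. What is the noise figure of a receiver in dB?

NF (dB) = SNR_in(dB) − SNR_out(dB) when the source is at T₀
NF = 16.9 − 10.4 = 6.5 dB

6.5 dB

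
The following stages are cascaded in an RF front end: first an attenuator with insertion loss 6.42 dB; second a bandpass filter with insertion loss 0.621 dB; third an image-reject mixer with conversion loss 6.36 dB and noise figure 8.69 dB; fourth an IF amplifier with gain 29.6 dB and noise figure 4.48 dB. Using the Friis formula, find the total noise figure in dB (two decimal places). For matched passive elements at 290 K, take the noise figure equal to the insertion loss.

18.86 dB

Convert to linear (a loss of L dB is a gain of −L dB): F_i = 10^(NF_i/10), G_i = 10^(G_i,dB/10)
  Stage 1: F_1 = 10^(6.42/10) = 4.385, G_1 = 10^(−6.42/10) = 0.2280
  Stage 2: F_2 = 10^(0.621/10) = 1.154, G_2 = 10^(−0.621/10) = 0.8668
  Stage 3: F_3 = 10^(8.69/10) = 7.396, G_3 = 10^(−6.36/10) = 0.2312
  Stage 4: F_4 = 10^(4.48/10) = 2.805, G_4 = 10^(29.6/10) = 912.0
Friis cascade:
  F = 4.385 + (1.154 − 1)/0.2280 + (7.396 − 1)/0.1977 + (2.805 − 1)/0.04570 = 76.93
NF = 10 log₁₀(76.93) = 18.86 dB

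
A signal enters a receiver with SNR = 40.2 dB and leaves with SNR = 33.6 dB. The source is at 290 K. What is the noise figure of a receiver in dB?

6.6 dB

NF (dB) = SNR_in(dB) − SNR_out(dB) when the source is at T₀
NF = 40.2 − 33.6 = 6.6 dB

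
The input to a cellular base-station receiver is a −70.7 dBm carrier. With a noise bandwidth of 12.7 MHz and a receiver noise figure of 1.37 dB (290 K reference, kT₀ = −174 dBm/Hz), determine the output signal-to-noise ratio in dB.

30.9 dB

Noise floor: N = −174 + 10 log₁₀(B) + NF
10 log₁₀(1.27×10⁷) = 71.04 dB
N = −174 + 71.04 + 1.37 = −101.59 dBm
SNR = P_sig − N = −70.7 − (−101.59) = 30.89 dB → 30.9 dB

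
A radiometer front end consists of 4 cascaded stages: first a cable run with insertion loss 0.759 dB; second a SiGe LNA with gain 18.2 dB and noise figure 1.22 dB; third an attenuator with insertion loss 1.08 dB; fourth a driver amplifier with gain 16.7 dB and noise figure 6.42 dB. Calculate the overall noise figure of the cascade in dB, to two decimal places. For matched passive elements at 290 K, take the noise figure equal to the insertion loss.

Convert to linear (a loss of L dB is a gain of −L dB): F_i = 10^(NF_i/10), G_i = 10^(G_i,dB/10)
  Stage 1: F_1 = 10^(0.759/10) = 1.191, G_1 = 10^(−0.759/10) = 0.8397
  Stage 2: F_2 = 10^(1.22/10) = 1.324, G_2 = 10^(18.2/10) = 66.07
  Stage 3: F_3 = 10^(1.08/10) = 1.282, G_3 = 10^(−1.08/10) = 0.7798
  Stage 4: F_4 = 10^(6.42/10) = 4.385, G_4 = 10^(16.7/10) = 46.77
Friis cascade:
  F = 1.191 + (1.324 − 1)/0.8397 + (1.282 − 1)/55.48 + (4.385 − 1)/43.26 = 1.661
NF = 10 log₁₀(1.661) = 2.20 dB

2.20 dB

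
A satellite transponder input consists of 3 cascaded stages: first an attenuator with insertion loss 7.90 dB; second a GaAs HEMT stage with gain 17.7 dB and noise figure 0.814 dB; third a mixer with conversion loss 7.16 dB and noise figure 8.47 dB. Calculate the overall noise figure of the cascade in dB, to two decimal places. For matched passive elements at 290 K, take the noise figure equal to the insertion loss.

Convert to linear (a loss of L dB is a gain of −L dB): F_i = 10^(NF_i/10), G_i = 10^(G_i,dB/10)
  Stage 1: F_1 = 10^(7.90/10) = 6.166, G_1 = 10^(−7.90/10) = 0.1622
  Stage 2: F_2 = 10^(0.814/10) = 1.206, G_2 = 10^(17.7/10) = 58.88
  Stage 3: F_3 = 10^(8.47/10) = 7.031, G_3 = 10^(−7.16/10) = 0.1923
Friis cascade:
  F = 6.166 + (1.206 − 1)/0.1622 + (7.031 − 1)/9.550 = 8.069
NF = 10 log₁₀(8.069) = 9.07 dB

9.07 dB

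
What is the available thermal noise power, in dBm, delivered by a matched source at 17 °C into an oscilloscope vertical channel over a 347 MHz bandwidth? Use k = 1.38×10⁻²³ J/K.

−88.6 dBm

T = 17 °C + 273.15 = 290.15 K
P_n = kTB = 1.38×10⁻²³ × 290.15 × 3.47×10⁸ = 1.39×10⁻¹² W
In dBm: 10 log₁₀(1.39×10⁻¹² / 10⁻³) = −88.6 dBm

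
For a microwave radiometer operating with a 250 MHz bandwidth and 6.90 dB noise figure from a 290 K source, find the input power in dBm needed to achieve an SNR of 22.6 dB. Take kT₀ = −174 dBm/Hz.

−60.5 dBm

Sensitivity = −174 + 10 log₁₀(B) + NF + SNR_min
= −174 + 83.98 + 6.90 + 22.6
= −60.52 dBm → −60.5 dBm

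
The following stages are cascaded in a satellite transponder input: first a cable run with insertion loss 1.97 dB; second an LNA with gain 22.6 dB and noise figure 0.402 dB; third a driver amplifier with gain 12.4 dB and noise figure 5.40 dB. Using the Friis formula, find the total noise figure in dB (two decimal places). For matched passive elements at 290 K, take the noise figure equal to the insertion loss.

2.43 dB

Convert to linear (a loss of L dB is a gain of −L dB): F_i = 10^(NF_i/10), G_i = 10^(G_i,dB/10)
  Stage 1: F_1 = 10^(1.97/10) = 1.574, G_1 = 10^(−1.97/10) = 0.6353
  Stage 2: F_2 = 10^(0.402/10) = 1.097, G_2 = 10^(22.6/10) = 182.0
  Stage 3: F_3 = 10^(5.40/10) = 3.467, G_3 = 10^(12.4/10) = 17.38
Friis cascade:
  F = 1.574 + (1.097 − 1)/0.6353 + (3.467 − 1)/115.6 = 1.748
NF = 10 log₁₀(1.748) = 2.43 dB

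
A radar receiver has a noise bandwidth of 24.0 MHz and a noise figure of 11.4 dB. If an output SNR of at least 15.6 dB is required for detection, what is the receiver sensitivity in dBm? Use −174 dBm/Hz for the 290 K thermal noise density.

Sensitivity = −174 + 10 log₁₀(B) + NF + SNR_min
= −174 + 73.8 + 11.4 + 15.6
= −73.2 dBm → −73.2 dBm

−73.2 dBm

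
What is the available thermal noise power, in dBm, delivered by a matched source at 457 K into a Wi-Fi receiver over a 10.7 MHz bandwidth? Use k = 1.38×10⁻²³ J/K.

P_n = kTB = 1.38×10⁻²³ × 457 × 1.07×10⁷ = 6.75×10⁻¹⁴ W
In dBm: 10 log₁₀(6.75×10⁻¹⁴ / 10⁻³) = −101.7 dBm

−101.7 dBm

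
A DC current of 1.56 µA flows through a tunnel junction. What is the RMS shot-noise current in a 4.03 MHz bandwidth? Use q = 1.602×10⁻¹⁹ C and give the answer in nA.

1.42 nA

I_n = √(2qI·B)
2qI·B = 2 × 1.602×10⁻¹⁹ × 1.56×10⁻⁶ × 4.03×10⁶ = 2.01×10⁻¹⁸ A²
I_n = √(2.01×10⁻¹⁸) = 1.42×10⁻⁹ A = 1.42 nA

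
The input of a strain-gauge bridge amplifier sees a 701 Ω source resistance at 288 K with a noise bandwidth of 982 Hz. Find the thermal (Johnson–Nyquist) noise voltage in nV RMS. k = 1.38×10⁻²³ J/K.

V_n = √(4kTRB)
4kTRB = 4 × 1.38×10⁻²³ × 288 × 7.01×10² × 9.82×10² = 1.09×10⁻¹⁴ V²
V_n = √(1.09×10⁻¹⁴) = 1.05×10⁻⁷ V = 105 nV

105 nV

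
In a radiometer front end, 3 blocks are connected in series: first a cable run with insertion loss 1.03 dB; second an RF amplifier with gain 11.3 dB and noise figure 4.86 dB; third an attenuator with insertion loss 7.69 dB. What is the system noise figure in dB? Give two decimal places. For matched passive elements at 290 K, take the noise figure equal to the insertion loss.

Convert to linear (a loss of L dB is a gain of −L dB): F_i = 10^(NF_i/10), G_i = 10^(G_i,dB/10)
  Stage 1: F_1 = 10^(1.03/10) = 1.268, G_1 = 10^(−1.03/10) = 0.7889
  Stage 2: F_2 = 10^(4.86/10) = 3.062, G_2 = 10^(11.3/10) = 13.49
  Stage 3: F_3 = 10^(7.69/10) = 5.875, G_3 = 10^(−7.69/10) = 0.1702
Friis cascade:
  F = 1.268 + (3.062 − 1)/0.7889 + (5.875 − 1)/10.64 = 4.340
NF = 10 log₁₀(4.340) = 6.37 dB

6.37 dB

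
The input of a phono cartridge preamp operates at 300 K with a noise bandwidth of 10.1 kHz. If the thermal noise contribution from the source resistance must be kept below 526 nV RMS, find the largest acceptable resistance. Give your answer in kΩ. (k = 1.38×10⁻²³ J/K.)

Johnson–Nyquist: V_n = √(4kTRB) ⇒ R = V_n² / (4kTB)
4kTB = 4 × 1.38×10⁻²³ × 300 × 1.01×10⁴ = 1.67×10⁻¹⁶
R = (5.26×10⁻⁷)² / 1.67×10⁻¹⁶ = 1.65×10³ Ω = 1.65 kΩ

1.65 kΩ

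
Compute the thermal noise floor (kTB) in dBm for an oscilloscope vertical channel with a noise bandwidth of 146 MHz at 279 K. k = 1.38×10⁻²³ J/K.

−92.5 dBm

P_n = kTB = 1.38×10⁻²³ × 279 × 1.46×10⁸ = 5.62×10⁻¹³ W
In dBm: 10 log₁₀(5.62×10⁻¹³ / 10⁻³) = −92.5 dBm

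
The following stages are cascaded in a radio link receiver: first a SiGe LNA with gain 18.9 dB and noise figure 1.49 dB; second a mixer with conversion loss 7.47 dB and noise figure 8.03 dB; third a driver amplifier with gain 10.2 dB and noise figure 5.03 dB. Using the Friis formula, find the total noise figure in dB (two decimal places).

Convert to linear (a loss of L dB is a gain of −L dB): F_i = 10^(NF_i/10), G_i = 10^(G_i,dB/10)
  Stage 1: F_1 = 10^(1.49/10) = 1.409, G_1 = 10^(18.9/10) = 77.62
  Stage 2: F_2 = 10^(8.03/10) = 6.353, G_2 = 10^(−7.47/10) = 0.1791
  Stage 3: F_3 = 10^(5.03/10) = 3.184, G_3 = 10^(10.2/10) = 10.47
Friis cascade:
  F = 1.409 + (6.353 − 1)/77.62 + (3.184 − 1)/13.90 = 1.635
NF = 10 log₁₀(1.635) = 2.14 dB

2.14 dB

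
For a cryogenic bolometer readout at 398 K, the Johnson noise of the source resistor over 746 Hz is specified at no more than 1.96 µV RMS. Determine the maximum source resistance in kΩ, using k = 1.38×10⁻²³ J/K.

234 kΩ

Johnson–Nyquist: V_n = √(4kTRB) ⇒ R = V_n² / (4kTB)
4kTB = 4 × 1.38×10⁻²³ × 398 × 7.46×10² = 1.64×10⁻¹⁷
R = (1.96×10⁻⁶)² / 1.64×10⁻¹⁷ = 2.34×10⁵ Ω = 234 kΩ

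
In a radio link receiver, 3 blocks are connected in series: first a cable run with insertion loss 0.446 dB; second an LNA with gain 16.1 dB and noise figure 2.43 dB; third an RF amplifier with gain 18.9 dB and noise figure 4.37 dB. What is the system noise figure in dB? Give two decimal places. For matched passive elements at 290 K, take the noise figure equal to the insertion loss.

2.98 dB

Convert to linear (a loss of L dB is a gain of −L dB): F_i = 10^(NF_i/10), G_i = 10^(G_i,dB/10)
  Stage 1: F_1 = 10^(0.446/10) = 1.108, G_1 = 10^(−0.446/10) = 0.9024
  Stage 2: F_2 = 10^(2.43/10) = 1.750, G_2 = 10^(16.1/10) = 40.74
  Stage 3: F_3 = 10^(4.37/10) = 2.735, G_3 = 10^(18.9/10) = 77.62
Friis cascade:
  F = 1.108 + (1.750 − 1)/0.9024 + (2.735 − 1)/36.76 = 1.986
NF = 10 log₁₀(1.986) = 2.98 dB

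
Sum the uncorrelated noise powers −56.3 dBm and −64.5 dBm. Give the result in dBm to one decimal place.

Convert to linear, add, convert back:
P₁ = 2.34×10⁻⁹ W, P₂ = 3.55×10⁻¹⁰ W
P_tot = 2.70×10⁻⁹ W → 10 log₁₀(P_tot / 10⁻³) = −55.7 dBm

−55.7 dBm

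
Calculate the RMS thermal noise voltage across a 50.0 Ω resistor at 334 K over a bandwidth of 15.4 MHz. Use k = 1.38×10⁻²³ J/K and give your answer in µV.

V_n = √(4kTRB)
4kTRB = 4 × 1.38×10⁻²³ × 334 × 5.00×10¹ × 1.54×10⁷ = 1.42×10⁻¹¹ V²
V_n = √(1.42×10⁻¹¹) = 3.77×10⁻⁶ V = 3.77 µV

3.77 µV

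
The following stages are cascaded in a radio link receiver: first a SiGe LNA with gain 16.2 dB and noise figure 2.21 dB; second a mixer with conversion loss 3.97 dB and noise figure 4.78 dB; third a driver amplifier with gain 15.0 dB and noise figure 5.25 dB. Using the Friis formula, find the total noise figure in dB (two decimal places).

2.68 dB

Convert to linear (a loss of L dB is a gain of −L dB): F_i = 10^(NF_i/10), G_i = 10^(G_i,dB/10)
  Stage 1: F_1 = 10^(2.21/10) = 1.663, G_1 = 10^(16.2/10) = 41.69
  Stage 2: F_2 = 10^(4.78/10) = 3.006, G_2 = 10^(−3.97/10) = 0.4009
  Stage 3: F_3 = 10^(5.25/10) = 3.350, G_3 = 10^(15.0/10) = 31.62
Friis cascade:
  F = 1.663 + (3.006 − 1)/41.69 + (3.350 − 1)/16.71 = 1.852
NF = 10 log₁₀(1.852) = 2.68 dB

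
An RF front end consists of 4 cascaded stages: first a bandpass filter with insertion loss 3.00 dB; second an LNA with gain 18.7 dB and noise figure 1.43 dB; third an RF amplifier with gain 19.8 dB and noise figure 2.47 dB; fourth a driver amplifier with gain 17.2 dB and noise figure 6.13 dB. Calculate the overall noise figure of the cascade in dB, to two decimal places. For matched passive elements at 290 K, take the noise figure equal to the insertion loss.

4.46 dB

Convert to linear (a loss of L dB is a gain of −L dB): F_i = 10^(NF_i/10), G_i = 10^(G_i,dB/10)
  Stage 1: F_1 = 10^(3.00/10) = 1.995, G_1 = 10^(−3.00/10) = 0.5012
  Stage 2: F_2 = 10^(1.43/10) = 1.390, G_2 = 10^(18.7/10) = 74.13
  Stage 3: F_3 = 10^(2.47/10) = 1.766, G_3 = 10^(19.8/10) = 95.50
  Stage 4: F_4 = 10^(6.13/10) = 4.102, G_4 = 10^(17.2/10) = 52.48
Friis cascade:
  F = 1.995 + (1.390 − 1)/0.5012 + (1.766 − 1)/37.15 + (4.102 − 1)/3548 = 2.795
NF = 10 log₁₀(2.795) = 4.46 dB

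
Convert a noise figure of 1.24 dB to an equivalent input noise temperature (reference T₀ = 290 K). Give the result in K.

F = 10^(1.24/10) = 1.33045
T_e = (F − 1)·T₀ = (1.33045 − 1) × 290 = 95.8 K

95.8 K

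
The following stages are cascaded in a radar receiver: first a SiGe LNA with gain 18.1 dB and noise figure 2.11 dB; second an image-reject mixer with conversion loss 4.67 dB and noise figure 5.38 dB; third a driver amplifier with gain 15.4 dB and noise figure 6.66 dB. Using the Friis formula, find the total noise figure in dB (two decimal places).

2.62 dB

Convert to linear (a loss of L dB is a gain of −L dB): F_i = 10^(NF_i/10), G_i = 10^(G_i,dB/10)
  Stage 1: F_1 = 10^(2.11/10) = 1.626, G_1 = 10^(18.1/10) = 64.57
  Stage 2: F_2 = 10^(5.38/10) = 3.451, G_2 = 10^(−4.67/10) = 0.3412
  Stage 3: F_3 = 10^(6.66/10) = 4.634, G_3 = 10^(15.4/10) = 34.67
Friis cascade:
  F = 1.626 + (3.451 − 1)/64.57 + (4.634 − 1)/22.03 = 1.829
NF = 10 log₁₀(1.829) = 2.62 dB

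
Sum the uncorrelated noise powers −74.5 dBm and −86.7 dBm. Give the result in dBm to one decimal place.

Convert to linear, add, convert back:
P₁ = 3.55×10⁻¹¹ W, P₂ = 2.14×10⁻¹² W
P_tot = 3.76×10⁻¹¹ W → 10 log₁₀(P_tot / 10⁻³) = −74.2 dBm

−74.2 dBm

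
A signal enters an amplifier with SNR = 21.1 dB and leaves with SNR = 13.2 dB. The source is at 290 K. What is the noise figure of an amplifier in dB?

NF (dB) = SNR_in(dB) − SNR_out(dB) when the source is at T₀
NF = 21.1 − 13.2 = 7.9 dB

7.9 dB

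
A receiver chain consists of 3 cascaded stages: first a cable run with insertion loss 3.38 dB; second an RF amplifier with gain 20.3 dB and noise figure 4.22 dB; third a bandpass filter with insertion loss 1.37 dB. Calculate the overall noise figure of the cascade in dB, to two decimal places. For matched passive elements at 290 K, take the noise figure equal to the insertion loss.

Convert to linear (a loss of L dB is a gain of −L dB): F_i = 10^(NF_i/10), G_i = 10^(G_i,dB/10)
  Stage 1: F_1 = 10^(3.38/10) = 2.178, G_1 = 10^(−3.38/10) = 0.4592
  Stage 2: F_2 = 10^(4.22/10) = 2.642, G_2 = 10^(20.3/10) = 107.2
  Stage 3: F_3 = 10^(1.37/10) = 1.371, G_3 = 10^(−1.37/10) = 0.7295
Friis cascade:
  F = 2.178 + (2.642 − 1)/0.4592 + (1.371 − 1)/49.20 = 5.762
NF = 10 log₁₀(5.762) = 7.61 dB

7.61 dB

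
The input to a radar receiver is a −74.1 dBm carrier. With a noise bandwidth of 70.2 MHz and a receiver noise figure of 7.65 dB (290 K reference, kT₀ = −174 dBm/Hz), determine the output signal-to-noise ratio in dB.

13.8 dB

Noise floor: N = −174 + 10 log₁₀(B) + NF
10 log₁₀(7.02×10⁷) = 78.46 dB
N = −174 + 78.46 + 7.65 = −87.89 dBm
SNR = P_sig − N = −74.1 − (−87.89) = 13.79 dB → 13.8 dB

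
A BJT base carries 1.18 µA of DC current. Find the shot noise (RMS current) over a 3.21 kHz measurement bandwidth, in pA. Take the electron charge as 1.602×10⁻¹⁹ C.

34.8 pA

I_n = √(2qI·B)
2qI·B = 2 × 1.602×10⁻¹⁹ × 1.18×10⁻⁶ × 3.21×10³ = 1.21×10⁻²¹ A²
I_n = √(1.21×10⁻²¹) = 3.48×10⁻¹¹ A = 34.8 pA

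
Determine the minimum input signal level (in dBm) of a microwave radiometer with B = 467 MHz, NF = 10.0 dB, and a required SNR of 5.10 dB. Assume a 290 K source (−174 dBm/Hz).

Sensitivity = −174 + 10 log₁₀(B) + NF + SNR_min
= −174 + 86.69 + 10.0 + 5.10
= −72.21 dBm → −72.2 dBm

−72.2 dBm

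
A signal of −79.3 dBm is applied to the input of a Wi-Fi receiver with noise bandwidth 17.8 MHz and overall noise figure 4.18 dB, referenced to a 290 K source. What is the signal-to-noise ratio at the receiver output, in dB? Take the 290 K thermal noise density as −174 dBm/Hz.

Noise floor: N = −174 + 10 log₁₀(B) + NF
10 log₁₀(1.78×10⁷) = 72.5 dB
N = −174 + 72.5 + 4.18 = −97.32 dBm
SNR = P_sig − N = −79.3 − (−97.32) = 18.02 dB → 18.0 dB

18.0 dB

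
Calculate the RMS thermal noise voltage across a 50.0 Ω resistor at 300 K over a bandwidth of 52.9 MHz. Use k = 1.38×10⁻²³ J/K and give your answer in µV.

V_n = √(4kTRB)
4kTRB = 4 × 1.38×10⁻²³ × 300 × 5.00×10¹ × 5.29×10⁷ = 4.38×10⁻¹¹ V²
V_n = √(4.38×10⁻¹¹) = 6.62×10⁻⁶ V = 6.62 µV

6.62 µV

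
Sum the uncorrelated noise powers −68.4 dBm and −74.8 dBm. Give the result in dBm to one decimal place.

−67.5 dBm

Convert to linear, add, convert back:
P₁ = 1.45×10⁻¹⁰ W, P₂ = 3.31×10⁻¹¹ W
P_tot = 1.78×10⁻¹⁰ W → 10 log₁₀(P_tot / 10⁻³) = −67.5 dBm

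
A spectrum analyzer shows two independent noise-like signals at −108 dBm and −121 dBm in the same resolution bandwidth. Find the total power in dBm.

Convert to linear, add, convert back:
P₁ = 1.58×10⁻¹⁴ W, P₂ = 7.94×10⁻¹⁶ W
P_tot = 1.66×10⁻¹⁴ W → 10 log₁₀(P_tot / 10⁻³) = −107.8 dBm

−107.8 dBm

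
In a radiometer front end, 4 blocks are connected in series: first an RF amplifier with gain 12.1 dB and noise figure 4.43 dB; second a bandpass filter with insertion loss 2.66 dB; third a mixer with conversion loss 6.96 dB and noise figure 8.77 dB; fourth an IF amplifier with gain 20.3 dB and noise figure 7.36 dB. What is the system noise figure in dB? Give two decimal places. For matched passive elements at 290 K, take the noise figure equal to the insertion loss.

Convert to linear (a loss of L dB is a gain of −L dB): F_i = 10^(NF_i/10), G_i = 10^(G_i,dB/10)
  Stage 1: F_1 = 10^(4.43/10) = 2.773, G_1 = 10^(12.1/10) = 16.22
  Stage 2: F_2 = 10^(2.66/10) = 1.845, G_2 = 10^(−2.66/10) = 0.5420
  Stage 3: F_3 = 10^(8.77/10) = 7.534, G_3 = 10^(−6.96/10) = 0.2014
  Stage 4: F_4 = 10^(7.36/10) = 5.445, G_4 = 10^(20.3/10) = 107.2
Friis cascade:
  F = 2.773 + (1.845 − 1)/16.22 + (7.534 − 1)/8.790 + (5.445 − 1)/1.770 = 6.080
NF = 10 log₁₀(6.080) = 7.84 dB

7.84 dB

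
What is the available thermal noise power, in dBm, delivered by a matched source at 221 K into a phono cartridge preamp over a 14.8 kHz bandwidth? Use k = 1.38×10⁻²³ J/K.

P_n = kTB = 1.38×10⁻²³ × 221 × 1.48×10⁴ = 4.51×10⁻¹⁷ W
In dBm: 10 log₁₀(4.51×10⁻¹⁷ / 10⁻³) = −133.5 dBm

−133.5 dBm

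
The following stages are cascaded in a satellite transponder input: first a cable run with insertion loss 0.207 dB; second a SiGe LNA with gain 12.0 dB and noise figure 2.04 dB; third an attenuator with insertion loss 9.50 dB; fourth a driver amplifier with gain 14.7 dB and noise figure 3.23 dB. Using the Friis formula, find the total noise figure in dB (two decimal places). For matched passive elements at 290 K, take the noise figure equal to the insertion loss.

Convert to linear (a loss of L dB is a gain of −L dB): F_i = 10^(NF_i/10), G_i = 10^(G_i,dB/10)
  Stage 1: F_1 = 10^(0.207/10) = 1.049, G_1 = 10^(−0.207/10) = 0.9535
  Stage 2: F_2 = 10^(2.04/10) = 1.600, G_2 = 10^(12.0/10) = 15.85
  Stage 3: F_3 = 10^(9.50/10) = 8.913, G_3 = 10^(−9.50/10) = 0.1122
  Stage 4: F_4 = 10^(3.23/10) = 2.104, G_4 = 10^(14.7/10) = 29.51
Friis cascade:
  F = 1.049 + (1.600 − 1)/0.9535 + (8.913 − 1)/15.11 + (2.104 − 1)/1.696 = 2.852
NF = 10 log₁₀(2.852) = 4.55 dB

4.55 dB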